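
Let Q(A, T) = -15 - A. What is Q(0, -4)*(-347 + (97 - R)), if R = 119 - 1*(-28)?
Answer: 5955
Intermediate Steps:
R = 147 (R = 119 + 28 = 147)
Q(0, -4)*(-347 + (97 - R)) = (-15 - 1*0)*(-347 + (97 - 1*147)) = (-15 + 0)*(-347 + (97 - 147)) = -15*(-347 - 50) = -15*(-397) = 5955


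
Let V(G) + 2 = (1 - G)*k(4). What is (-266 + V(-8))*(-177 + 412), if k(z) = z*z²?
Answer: 72380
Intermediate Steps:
k(z) = z³
V(G) = 62 - 64*G (V(G) = -2 + (1 - G)*4³ = -2 + (1 - G)*64 = -2 + (64 - 64*G) = 62 - 64*G)
(-266 + V(-8))*(-177 + 412) = (-266 + (62 - 64*(-8)))*(-177 + 412) = (-266 + (62 + 512))*235 = (-266 + 574)*235 = 308*235 = 72380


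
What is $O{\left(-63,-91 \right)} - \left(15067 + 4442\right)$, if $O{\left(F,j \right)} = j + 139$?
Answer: $-19461$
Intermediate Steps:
$O{\left(F,j \right)} = 139 + j$
$O{\left(-63,-91 \right)} - \left(15067 + 4442\right) = \left(139 - 91\right) - \left(15067 + 4442\right) = 48 - 19509 = -19461$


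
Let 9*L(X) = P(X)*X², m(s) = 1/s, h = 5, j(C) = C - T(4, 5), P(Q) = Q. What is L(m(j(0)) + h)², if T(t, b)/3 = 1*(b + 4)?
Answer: 5789336458816/31381059609 ≈ 184.49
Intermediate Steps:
T(t, b) = 12 + 3*b (T(t, b) = 3*(1*(b + 4)) = 3*(1*(4 + b)) = 3*(4 + b) = 12 + 3*b)
j(C) = -27 + C (j(C) = C - (12 + 3*5) = C - (12 + 15) = C - 1*27 = C - 27 = -27 + C)
m(s) = 1/s
L(X) = X³/9 (L(X) = (X*X²)/9 = X³/9)
L(m(j(0)) + h)² = ((1/(-27 + 0) + 5)³/9)² = ((1/(-27) + 5)³/9)² = ((-1/27 + 5)³/9)² = ((134/27)³/9)² = ((⅑)*(2406104/19683))² = (2406104/177147)² = 5789336458816/31381059609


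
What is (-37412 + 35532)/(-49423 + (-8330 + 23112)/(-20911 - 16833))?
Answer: 35479360/932718247 ≈ 0.038039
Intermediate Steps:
(-37412 + 35532)/(-49423 + (-8330 + 23112)/(-20911 - 16833)) = -1880/(-49423 + 14782/(-37744)) = -1880/(-49423 + 14782*(-1/37744)) = -1880/(-49423 - 7391/18872) = -1880/(-932718247/18872) = -1880*(-18872/932718247) = 35479360/932718247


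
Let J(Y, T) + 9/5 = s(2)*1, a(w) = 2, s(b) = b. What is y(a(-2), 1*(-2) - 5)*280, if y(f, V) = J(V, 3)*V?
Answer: -392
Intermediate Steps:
J(Y, T) = ⅕ (J(Y, T) = -9/5 + 2*1 = -9/5 + 2 = ⅕)
y(f, V) = V/5
y(a(-2), 1*(-2) - 5)*280 = ((1*(-2) - 5)/5)*280 = ((-2 - 5)/5)*280 = ((⅕)*(-7))*280 = -7/5*280 = -392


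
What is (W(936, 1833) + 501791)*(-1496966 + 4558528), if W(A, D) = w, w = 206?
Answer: 1536894939314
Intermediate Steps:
W(A, D) = 206
(W(936, 1833) + 501791)*(-1496966 + 4558528) = (206 + 501791)*(-1496966 + 4558528) = 501997*3061562 = 1536894939314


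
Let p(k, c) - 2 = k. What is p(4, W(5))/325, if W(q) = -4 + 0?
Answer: 6/325 ≈ 0.018462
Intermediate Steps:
W(q) = -4
p(k, c) = 2 + k
p(4, W(5))/325 = (2 + 4)/325 = 6*(1/325) = 6/325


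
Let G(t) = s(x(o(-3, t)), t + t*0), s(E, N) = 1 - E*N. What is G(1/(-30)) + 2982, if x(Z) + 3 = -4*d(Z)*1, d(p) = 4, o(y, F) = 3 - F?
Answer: 89471/30 ≈ 2982.4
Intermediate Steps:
x(Z) = -19 (x(Z) = -3 - 4*4*1 = -3 - 16*1 = -3 - 16 = -19)
s(E, N) = 1 - E*N
G(t) = 1 + 19*t (G(t) = 1 - 1*(-19)*(t + t*0) = 1 - 1*(-19)*(t + 0) = 1 - 1*(-19)*t = 1 + 19*t)
G(1/(-30)) + 2982 = (1 + 19/(-30)) + 2982 = (1 + 19*(-1/30)) + 2982 = (1 - 19/30) + 2982 = 11/30 + 2982 = 89471/30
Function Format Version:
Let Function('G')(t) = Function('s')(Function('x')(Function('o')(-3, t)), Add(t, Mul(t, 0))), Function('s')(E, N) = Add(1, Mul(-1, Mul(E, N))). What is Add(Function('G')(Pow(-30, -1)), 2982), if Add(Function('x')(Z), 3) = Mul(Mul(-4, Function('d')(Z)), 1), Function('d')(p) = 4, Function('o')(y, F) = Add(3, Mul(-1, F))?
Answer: Rational(89471, 30) ≈ 2982.4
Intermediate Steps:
Function('x')(Z) = -19 (Function('x')(Z) = Add(-3, Mul(Mul(-4, 4), 1)) = Add(-3, Mul(-16, 1)) = Add(-3, -16) = -19)
Function('s')(E, N) = Add(1, Mul(-1, E, N))
Function('G')(t) = Add(1, Mul(19, t)) (Function('G')(t) = Add(1, Mul(-1, -19, Add(t, Mul(t, 0)))) = Add(1, Mul(-1, -19, Add(t, 0))) = Add(1, Mul(-1, -19, t)) = Add(1, Mul(19, t)))
Add(Function('G')(Pow(-30, -1)), 2982) = Add(Add(1, Mul(19, Pow(-30, -1))), 2982) = Add(Add(1, Mul(19, Rational(-1, 30))), 2982) = Add(Add(1, Rational(-19, 30)), 2982) = Add(Rational(11, 30), 2982) = Rational(89471, 30)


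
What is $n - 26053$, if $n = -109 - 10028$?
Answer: $-36190$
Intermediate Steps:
$n = -10137$ ($n = -109 - 10028 = -10137$)
$n - 26053 = -10137 - 26053 = -36190$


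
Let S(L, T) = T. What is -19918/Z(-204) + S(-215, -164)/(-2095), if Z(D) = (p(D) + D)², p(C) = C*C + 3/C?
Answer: 260063457502772/3322645061214275 ≈ 0.078270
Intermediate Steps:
p(C) = C² + 3/C
Z(D) = (D + (3 + D³)/D)² (Z(D) = ((3 + D³)/D + D)² = (D + (3 + D³)/D)²)
-19918/Z(-204) + S(-215, -164)/(-2095) = -19918*41616/(3 + (-204)² + (-204)³)² - 164/(-2095) = -19918*41616/(3 + 41616 - 8489664)² - 164*(-1/2095) = -19918/((1/41616)*(-8448045)²) + 164/2095 = -19918/((1/41616)*71369464322025) + 164/2095 = -19918/7929940480225/4624 + 164/2095 = -19918*4624/7929940480225 + 164/2095 = -92100832/7929940480225 + 164/2095 = 260063457502772/3322645061214275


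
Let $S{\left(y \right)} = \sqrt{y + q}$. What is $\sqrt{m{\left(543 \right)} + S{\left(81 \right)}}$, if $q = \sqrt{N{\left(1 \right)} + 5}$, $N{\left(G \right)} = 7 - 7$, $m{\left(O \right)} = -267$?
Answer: $\sqrt{-267 + \sqrt{81 + \sqrt{5}}} \approx 16.059 i$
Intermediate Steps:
$N{\left(G \right)} = 0$ ($N{\left(G \right)} = 7 - 7 = 0$)
$q = \sqrt{5}$ ($q = \sqrt{0 + 5} = \sqrt{5} \approx 2.2361$)
$S{\left(y \right)} = \sqrt{y + \sqrt{5}}$
$\sqrt{m{\left(543 \right)} + S{\left(81 \right)}} = \sqrt{-267 + \sqrt{81 + \sqrt{5}}}$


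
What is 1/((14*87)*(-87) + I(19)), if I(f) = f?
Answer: -1/105947 ≈ -9.4387e-6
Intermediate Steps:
1/((14*87)*(-87) + I(19)) = 1/((14*87)*(-87) + 19) = 1/(1218*(-87) + 19) = 1/(-105966 + 19) = 1/(-105947) = -1/105947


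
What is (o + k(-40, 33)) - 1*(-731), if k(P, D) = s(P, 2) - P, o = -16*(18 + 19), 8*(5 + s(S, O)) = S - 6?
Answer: 673/4 ≈ 168.25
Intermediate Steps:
s(S, O) = -23/4 + S/8 (s(S, O) = -5 + (S - 6)/8 = -5 + (-6 + S)/8 = -5 + (-¾ + S/8) = -23/4 + S/8)
o = -592 (o = -16*37 = -592)
k(P, D) = -23/4 - 7*P/8 (k(P, D) = (-23/4 + P/8) - P = -23/4 - 7*P/8)
(o + k(-40, 33)) - 1*(-731) = (-592 + (-23/4 - 7/8*(-40))) - 1*(-731) = (-592 + (-23/4 + 35)) + 731 = (-592 + 117/4) + 731 = -2251/4 + 731 = 673/4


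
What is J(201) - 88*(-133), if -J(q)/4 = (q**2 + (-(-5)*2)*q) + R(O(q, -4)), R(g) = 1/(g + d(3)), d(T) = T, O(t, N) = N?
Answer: -157936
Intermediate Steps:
R(g) = 1/(3 + g) (R(g) = 1/(g + 3) = 1/(3 + g))
J(q) = 4 - 40*q - 4*q**2 (J(q) = -4*((q**2 + (-(-5)*2)*q) + 1/(3 - 4)) = -4*((q**2 + (-5*(-2))*q) + 1/(-1)) = -4*((q**2 + 10*q) - 1) = -4*(-1 + q**2 + 10*q) = 4 - 40*q - 4*q**2)
J(201) - 88*(-133) = (4 - 40*201 - 4*201**2) - 88*(-133) = (4 - 8040 - 4*40401) + 11704 = (4 - 8040 - 161604) + 11704 = -169640 + 11704 = -157936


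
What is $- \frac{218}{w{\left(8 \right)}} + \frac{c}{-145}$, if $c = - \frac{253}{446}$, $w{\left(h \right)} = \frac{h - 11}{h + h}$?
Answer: $\frac{225569719}{194010} \approx 1162.7$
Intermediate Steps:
$w{\left(h \right)} = \frac{-11 + h}{2 h}$
$c = - \frac{253}{446}$ ($c = \left(-253\right) \frac{1}{446} = - \frac{253}{446} \approx -0.56726$)
$- \frac{218}{w{\left(8 \right)}} + \frac{c}{-145} = - \frac{218}{\frac{1}{2} \cdot \frac{1}{8} \left(-11 + 8\right)} - \frac{253}{446 \left(-145\right)} = - \frac{218}{\frac{1}{2} \cdot \frac{1}{8} \left(-3\right)} - - \frac{253}{64670} = - \frac{218}{- \frac{3}{16}} + \frac{253}{64670} = \left(-218\right) \left(- \frac{16}{3}\right) + \frac{253}{64670} = \frac{3488}{3} + \frac{253}{64670} = \frac{225569719}{194010}$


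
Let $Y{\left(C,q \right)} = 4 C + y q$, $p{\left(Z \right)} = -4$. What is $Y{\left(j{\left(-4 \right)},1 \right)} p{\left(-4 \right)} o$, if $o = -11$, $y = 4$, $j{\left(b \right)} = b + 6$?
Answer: $528$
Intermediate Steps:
$j{\left(b \right)} = 6 + b$
$Y{\left(C,q \right)} = 4 C + 4 q$
$Y{\left(j{\left(-4 \right)},1 \right)} p{\left(-4 \right)} o = \left(4 \left(6 - 4\right) + 4 \cdot 1\right) \left(-4\right) \left(-11\right) = \left(4 \cdot 2 + 4\right) \left(-4\right) \left(-11\right) = \left(8 + 4\right) \left(-4\right) \left(-11\right) = 12 \left(-4\right) \left(-11\right) = \left(-48\right) \left(-11\right) = 528$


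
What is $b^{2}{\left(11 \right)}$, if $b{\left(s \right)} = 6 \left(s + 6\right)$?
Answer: $10404$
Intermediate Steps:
$b{\left(s \right)} = 36 + 6 s$ ($b{\left(s \right)} = 6 \left(6 + s\right) = 36 + 6 s$)
$b^{2}{\left(11 \right)} = \left(36 + 6 \cdot 11\right)^{2} = \left(36 + 66\right)^{2} = 102^{2} = 10404$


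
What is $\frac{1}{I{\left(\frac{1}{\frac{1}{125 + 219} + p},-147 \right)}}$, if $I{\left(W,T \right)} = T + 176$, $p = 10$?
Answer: $\frac{1}{29} \approx 0.034483$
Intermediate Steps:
$I{\left(W,T \right)} = 176 + T$
$\frac{1}{I{\left(\frac{1}{\frac{1}{125 + 219} + p},-147 \right)}} = \frac{1}{176 - 147} = \frac{1}{29}$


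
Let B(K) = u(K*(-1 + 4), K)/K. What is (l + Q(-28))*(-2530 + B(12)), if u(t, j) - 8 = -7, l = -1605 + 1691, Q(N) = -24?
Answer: -941129/6 ≈ -1.5685e+5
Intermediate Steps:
l = 86
u(t, j) = 1 (u(t, j) = 8 - 7 = 1)
B(K) = 1/K
(l + Q(-28))*(-2530 + B(12)) = (86 - 24)*(-2530 + 1/12) = 62*(-2530 + 1/12) = 62*(-30359/12) = -941129/6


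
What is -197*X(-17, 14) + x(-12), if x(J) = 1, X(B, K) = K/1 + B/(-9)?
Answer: -28162/9 ≈ -3129.1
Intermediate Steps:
X(B, K) = K - B/9 (X(B, K) = K*1 + B*(-1/9) = K - B/9)
-197*X(-17, 14) + x(-12) = -197*(14 - 1/9*(-17)) + 1 = -197*(14 + 17/9) + 1 = -197*143/9 + 1 = -28171/9 + 1 = -28162/9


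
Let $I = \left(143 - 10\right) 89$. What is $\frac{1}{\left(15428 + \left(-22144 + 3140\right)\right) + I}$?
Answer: $\frac{1}{8261} \approx 0.00012105$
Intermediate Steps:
$I = 11837$ ($I = 133 \cdot 89 = 11837$)
$\frac{1}{\left(15428 + \left(-22144 + 3140\right)\right) + I} = \frac{1}{\left(15428 + \left(-22144 + 3140\right)\right) + 11837} = \frac{1}{\left(15428 - 19004\right) + 11837} = \frac{1}{-3576 + 11837} = \frac{1}{8261}$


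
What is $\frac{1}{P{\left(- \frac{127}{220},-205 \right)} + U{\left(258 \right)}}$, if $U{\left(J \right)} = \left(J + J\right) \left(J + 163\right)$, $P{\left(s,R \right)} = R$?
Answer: $\frac{1}{217031} \approx 4.6076 \cdot 10^{-6}$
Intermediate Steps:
$U{\left(J \right)} = 2 J \left(163 + J\right)$
$\frac{1}{P{\left(- \frac{127}{220},-205 \right)} + U{\left(258 \right)}} = \frac{1}{-205 + 2 \cdot 258 \left(163 + 258\right)} = \frac{1}{-205 + 2 \cdot 258 \cdot 421} = \frac{1}{-205 + 217236} = \frac{1}{217031}$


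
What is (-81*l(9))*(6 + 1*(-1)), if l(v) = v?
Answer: -3645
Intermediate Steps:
(-81*l(9))*(6 + 1*(-1)) = (-81*9)*(6 + 1*(-1)) = -729*(6 - 1) = -729*5 = -3645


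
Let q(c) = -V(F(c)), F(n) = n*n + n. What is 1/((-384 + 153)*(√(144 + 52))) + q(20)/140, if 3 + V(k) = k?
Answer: -96337/32340 ≈ -2.9789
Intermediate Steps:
F(n) = n + n² (F(n) = n² + n = n + n²)
V(k) = -3 + k
q(c) = 3 - c*(1 + c) (q(c) = -(-3 + c*(1 + c)) = 3 - c*(1 + c))
1/((-384 + 153)*(√(144 + 52))) + q(20)/140 = 1/((-384 + 153)*(√(144 + 52))) + (3 - 1*20*(1 + 20))/140 = 1/((-231)*(√196)) + (3 - 1*20*21)*(1/140) = -1/231/14 + (3 - 420)*(1/140) = -1/231*1/14 - 417*1/140 = -1/3234 - 417/140 = -96337/32340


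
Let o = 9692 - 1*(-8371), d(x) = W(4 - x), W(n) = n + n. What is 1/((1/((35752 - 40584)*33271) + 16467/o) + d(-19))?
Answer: 967968906912/45409011387739 ≈ 0.021317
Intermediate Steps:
W(n) = 2*n
d(x) = 8 - 2*x (d(x) = 2*(4 - x) = 8 - 2*x)
o = 18063 (o = 9692 + 8371 = 18063)
1/((1/((35752 - 40584)*33271) + 16467/o) + d(-19)) = 1/((1/((35752 - 40584)*33271) + 16467/18063) + (8 - 2*(-19))) = 1/(((1/33271)/(-4832) + 16467*(1/18063)) + (8 + 38)) = 1/((-1/4832*1/33271 + 5489/6021) + 46) = 1/((-1/160765472 + 5489/6021) + 46) = 1/(882441669787/967968906912 + 46) = 1/(45409011387739/967968906912) = 967968906912/45409011387739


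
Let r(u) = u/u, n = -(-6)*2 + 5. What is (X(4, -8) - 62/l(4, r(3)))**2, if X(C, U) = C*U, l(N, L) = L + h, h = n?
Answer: 101761/81 ≈ 1256.3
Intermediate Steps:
n = 17 (n = -3*(-4) + 5 = 12 + 5 = 17)
r(u) = 1
h = 17
l(N, L) = 17 + L (l(N, L) = L + 17 = 17 + L)
(X(4, -8) - 62/l(4, r(3)))**2 = (4*(-8) - 62/(17 + 1))**2 = (-32 - 62/18)**2 = (-32 - 62*1/18)**2 = (-32 - 31/9)**2 = (-319/9)**2 = 101761/81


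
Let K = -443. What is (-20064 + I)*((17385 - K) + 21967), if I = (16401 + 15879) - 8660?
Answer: 141511020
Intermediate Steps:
I = 23620 (I = 32280 - 8660 = 23620)
(-20064 + I)*((17385 - K) + 21967) = (-20064 + 23620)*((17385 - 1*(-443)) + 21967) = 3556*((17385 + 443) + 21967) = 3556*(17828 + 21967) = 3556*39795 = 141511020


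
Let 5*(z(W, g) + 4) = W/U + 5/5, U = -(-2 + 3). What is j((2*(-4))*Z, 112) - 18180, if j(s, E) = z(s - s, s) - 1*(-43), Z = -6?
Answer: -90704/5 ≈ -18141.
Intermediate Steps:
U = -1 (U = -1*1 = -1)
z(W, g) = -19/5 - W/5 (z(W, g) = -4 + (W/(-1) + 5/5)/5 = -4 + (W*(-1) + 5*(⅕))/5 = -4 + (-W + 1)/5 = -4 + (1 - W)/5 = -4 + (⅕ - W/5) = -19/5 - W/5)
j(s, E) = 196/5 (j(s, E) = (-19/5 - (s - s)/5) - 1*(-43) = (-19/5 - ⅕*0) + 43 = (-19/5 + 0) + 43 = -19/5 + 43 = 196/5)
j((2*(-4))*Z, 112) - 18180 = 196/5 - 18180 = -90704/5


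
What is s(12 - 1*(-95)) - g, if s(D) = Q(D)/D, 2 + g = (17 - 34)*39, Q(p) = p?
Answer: 666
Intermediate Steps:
g = -665 (g = -2 + (17 - 34)*39 = -2 - 17*39 = -2 - 663 = -665)
s(D) = 1 (s(D) = D/D = 1)
s(12 - 1*(-95)) - g = 1 - 1*(-665) = 1 + 665 = 666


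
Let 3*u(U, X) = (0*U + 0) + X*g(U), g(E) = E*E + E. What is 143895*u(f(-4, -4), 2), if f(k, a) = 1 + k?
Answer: 575580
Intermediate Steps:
g(E) = E + E**2 (g(E) = E**2 + E = E + E**2)
u(U, X) = U*X*(1 + U)/3 (u(U, X) = ((0*U + 0) + X*(U*(1 + U)))/3 = ((0 + 0) + U*X*(1 + U))/3 = (0 + U*X*(1 + U))/3 = (U*X*(1 + U))/3 = U*X*(1 + U)/3)
143895*u(f(-4, -4), 2) = 143895*((1/3)*(1 - 4)*2*(1 + (1 - 4))) = 143895*((1/3)*(-3)*2*(1 - 3)) = 143895*((1/3)*(-3)*2*(-2)) = 143895*4 = 575580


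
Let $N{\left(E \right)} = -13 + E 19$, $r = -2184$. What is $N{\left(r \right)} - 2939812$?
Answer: $-2981321$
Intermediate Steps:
$N{\left(E \right)} = -13 + 19 E$
$N{\left(r \right)} - 2939812 = \left(-13 + 19 \left(-2184\right)\right) - 2939812 = \left(-13 - 41496\right) - 2939812 = -41509 - 2939812 = -2981321$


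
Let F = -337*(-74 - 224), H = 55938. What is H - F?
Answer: -44488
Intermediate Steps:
F = 100426 (F = -337*(-298) = 100426)
H - F = 55938 - 1*100426 = 55938 - 100426 = -44488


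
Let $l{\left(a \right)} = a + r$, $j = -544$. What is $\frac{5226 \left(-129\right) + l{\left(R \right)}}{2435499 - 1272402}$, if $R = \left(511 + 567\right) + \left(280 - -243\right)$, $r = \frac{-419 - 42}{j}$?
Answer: $- \frac{365868371}{632724768} \approx -0.57824$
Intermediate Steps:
$r = \frac{461}{544}$ ($r = \frac{-419 - 42}{-544} = \left(-461\right) \left(- \frac{1}{544}\right) = \frac{461}{544} \approx 0.84743$)
$R = 1601$ ($R = 1078 + \left(280 + 243\right) = 1078 + 523 = 1601$)
$l{\left(a \right)} = \frac{461}{544} + a$ ($l{\left(a \right)} = a + \frac{461}{544} = \frac{461}{544} + a$)
$\frac{5226 \left(-129\right) + l{\left(R \right)}}{2435499 - 1272402} = \frac{5226 \left(-129\right) + \left(\frac{461}{544} + 1601\right)}{2435499 - 1272402} = \frac{-674154 + \frac{871405}{544}}{1163097} = \left(- \frac{365868371}{544}\right) \frac{1}{1163097} = - \frac{365868371}{632724768}$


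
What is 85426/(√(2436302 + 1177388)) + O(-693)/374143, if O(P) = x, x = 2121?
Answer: 303/53449 + 42713*√3613690/1806845 ≈ 44.944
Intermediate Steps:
O(P) = 2121
85426/(√(2436302 + 1177388)) + O(-693)/374143 = 85426/(√(2436302 + 1177388)) + 2121/374143 = 85426/(√3613690) + 2121*(1/374143) = 85426*(√3613690/3613690) + 303/53449 = 42713*√3613690/1806845 + 303/53449 = 303/53449 + 42713*√3613690/1806845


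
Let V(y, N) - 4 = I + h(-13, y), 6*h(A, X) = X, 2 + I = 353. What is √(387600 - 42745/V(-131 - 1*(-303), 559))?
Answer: 9*√6337595915/1151 ≈ 622.49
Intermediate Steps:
I = 351 (I = -2 + 353 = 351)
h(A, X) = X/6
V(y, N) = 355 + y/6 (V(y, N) = 4 + (351 + y/6) = 355 + y/6)
√(387600 - 42745/V(-131 - 1*(-303), 559)) = √(387600 - 42745/(355 + (-131 - 1*(-303))/6)) = √(387600 - 42745/(355 + (-131 + 303)/6)) = √(387600 - 42745/(355 + (⅙)*172)) = √(387600 - 42745/(355 + 86/3)) = √(387600 - 42745/1151/3) = √(387600 - 42745*3/1151) = √(387600 - 128235/1151) = √(445999365/1151) = 9*√6337595915/1151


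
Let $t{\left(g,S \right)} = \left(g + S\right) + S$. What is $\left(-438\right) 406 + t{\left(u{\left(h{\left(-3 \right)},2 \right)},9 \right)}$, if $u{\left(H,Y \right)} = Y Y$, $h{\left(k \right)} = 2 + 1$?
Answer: $-177806$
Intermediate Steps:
$h{\left(k \right)} = 3$
$u{\left(H,Y \right)} = Y^{2}$
$t{\left(g,S \right)} = g + 2 S$ ($t{\left(g,S \right)} = \left(S + g\right) + S = g + 2 S$)
$\left(-438\right) 406 + t{\left(u{\left(h{\left(-3 \right)},2 \right)},9 \right)} = \left(-438\right) 406 + \left(2^{2} + 2 \cdot 9\right) = -177828 + \left(4 + 18\right) = -177828 + 22 = -177806$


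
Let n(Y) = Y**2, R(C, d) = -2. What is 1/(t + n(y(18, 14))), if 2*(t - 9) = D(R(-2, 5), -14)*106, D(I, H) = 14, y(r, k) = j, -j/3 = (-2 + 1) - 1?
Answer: 1/787 ≈ 0.0012706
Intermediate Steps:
j = 6 (j = -3*((-2 + 1) - 1) = -3*(-1 - 1) = -3*(-2) = 6)
y(r, k) = 6
t = 751 (t = 9 + (14*106)/2 = 9 + (1/2)*1484 = 9 + 742 = 751)
1/(t + n(y(18, 14))) = 1/(751 + 6**2) = 1/(751 + 36) = 1/787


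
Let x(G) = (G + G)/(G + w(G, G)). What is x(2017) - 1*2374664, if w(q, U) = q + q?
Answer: -7123990/3 ≈ -2.3747e+6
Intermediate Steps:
w(q, U) = 2*q
x(G) = ⅔ (x(G) = (G + G)/(G + 2*G) = (2*G)/((3*G)) = (2*G)*(1/(3*G)) = ⅔)
x(2017) - 1*2374664 = ⅔ - 1*2374664 = ⅔ - 2374664 = -7123990/3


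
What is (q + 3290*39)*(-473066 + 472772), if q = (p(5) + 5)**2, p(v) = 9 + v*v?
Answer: -38170314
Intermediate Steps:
p(v) = 9 + v**2
q = 1521 (q = ((9 + 5**2) + 5)**2 = ((9 + 25) + 5)**2 = (34 + 5)**2 = 39**2 = 1521)
(q + 3290*39)*(-473066 + 472772) = (1521 + 3290*39)*(-473066 + 472772) = (1521 + 128310)*(-294) = 129831*(-294) = -38170314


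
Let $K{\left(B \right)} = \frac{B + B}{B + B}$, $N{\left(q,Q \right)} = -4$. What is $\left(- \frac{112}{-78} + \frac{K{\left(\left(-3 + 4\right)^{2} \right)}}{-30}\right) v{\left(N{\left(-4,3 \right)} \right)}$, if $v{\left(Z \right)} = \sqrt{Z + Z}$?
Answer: $\frac{547 i \sqrt{2}}{195} \approx 3.967 i$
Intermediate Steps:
$K{\left(B \right)} = 1$ ($K{\left(B \right)} = \frac{2 B}{2 B} = 2 B \frac{1}{2 B} = 1$)
$v{\left(Z \right)} = \sqrt{2} \sqrt{Z}$ ($v{\left(Z \right)} = \sqrt{2 Z} = \sqrt{2} \sqrt{Z}$)
$\left(- \frac{112}{-78} + \frac{K{\left(\left(-3 + 4\right)^{2} \right)}}{-30}\right) v{\left(N{\left(-4,3 \right)} \right)} = \left(- \frac{112}{-78} + 1 \frac{1}{-30}\right) \sqrt{2} \sqrt{-4} = \left(\left(-112\right) \left(- \frac{1}{78}\right) + 1 \left(- \frac{1}{30}\right)\right) \sqrt{2} \cdot 2 i = \left(\frac{56}{39} - \frac{1}{30}\right) 2 i \sqrt{2} = \frac{547 \cdot 2 i \sqrt{2}}{390} = \frac{547 i \sqrt{2}}{195}$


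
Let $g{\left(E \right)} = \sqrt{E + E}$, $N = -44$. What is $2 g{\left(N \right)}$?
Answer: $4 i \sqrt{22} \approx 18.762 i$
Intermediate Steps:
$g{\left(E \right)} = \sqrt{2} \sqrt{E}$ ($g{\left(E \right)} = \sqrt{2 E} = \sqrt{2} \sqrt{E}$)
$2 g{\left(N \right)} = 2 \sqrt{2} \sqrt{-44} = 2 \sqrt{2} \cdot 2 i \sqrt{11} = 2 \cdot 2 i \sqrt{22} = 4 i \sqrt{22}$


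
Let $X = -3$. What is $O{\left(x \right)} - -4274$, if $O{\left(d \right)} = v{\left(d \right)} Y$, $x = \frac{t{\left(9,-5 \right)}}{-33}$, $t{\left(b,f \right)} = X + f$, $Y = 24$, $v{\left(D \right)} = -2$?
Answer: $4226$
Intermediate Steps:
$t{\left(b,f \right)} = -3 + f$
$x = \frac{8}{33}$ ($x = \frac{-3 - 5}{-33} = \left(-8\right) \left(- \frac{1}{33}\right) = \frac{8}{33} \approx 0.24242$)
$O{\left(d \right)} = -48$ ($O{\left(d \right)} = \left(-2\right) 24 = -48$)
$O{\left(x \right)} - -4274 = -48 - -4274 = -48 + 4274 = 4226$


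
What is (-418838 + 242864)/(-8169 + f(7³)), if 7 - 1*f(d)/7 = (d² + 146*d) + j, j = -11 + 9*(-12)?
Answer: 29329/196896 ≈ 0.14896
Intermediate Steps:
j = -119 (j = -11 - 108 = -119)
f(d) = 882 - 1022*d - 7*d² (f(d) = 49 - 7*((d² + 146*d) - 119) = 49 - 7*(-119 + d² + 146*d) = 49 + (833 - 1022*d - 7*d²) = 882 - 1022*d - 7*d²)
(-418838 + 242864)/(-8169 + f(7³)) = (-418838 + 242864)/(-8169 + (882 - 1022*7³ - 7*(7³)²)) = -175974/(-8169 + (882 - 1022*343 - 7*343²)) = -175974/(-8169 + (882 - 350546 - 7*117649)) = -175974/(-8169 + (882 - 350546 - 823543)) = -175974/(-8169 - 1173207) = -175974/(-1181376) = -175974*(-1/1181376) = 29329/196896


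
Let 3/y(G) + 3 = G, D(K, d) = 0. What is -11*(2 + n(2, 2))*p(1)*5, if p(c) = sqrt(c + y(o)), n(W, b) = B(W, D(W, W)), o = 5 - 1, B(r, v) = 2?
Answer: -440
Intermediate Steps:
o = 4
y(G) = 3/(-3 + G)
n(W, b) = 2
p(c) = sqrt(3 + c) (p(c) = sqrt(c + 3/(-3 + 4)) = sqrt(c + 3/1) = sqrt(c + 3*1) = sqrt(c + 3) = sqrt(3 + c))
-11*(2 + n(2, 2))*p(1)*5 = -11*(2 + 2)*sqrt(3 + 1)*5 = -44*sqrt(4)*5 = -44*2*5 = -11*8*5 = -88*5 = -440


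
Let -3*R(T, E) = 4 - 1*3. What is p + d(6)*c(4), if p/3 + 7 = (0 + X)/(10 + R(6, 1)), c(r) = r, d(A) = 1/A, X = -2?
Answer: -1823/87 ≈ -20.954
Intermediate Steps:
R(T, E) = -⅓ (R(T, E) = -(4 - 1*3)/3 = -(4 - 3)/3 = -⅓*1 = -⅓)
p = -627/29 (p = -21 + 3*((0 - 2)/(10 - ⅓)) = -21 + 3*(-2/29/3) = -21 + 3*(-2*3/29) = -21 + 3*(-6/29) = -21 - 18/29 = -627/29 ≈ -21.621)
p + d(6)*c(4) = -627/29 + 4/6 = -627/29 + (⅙)*4 = -627/29 + ⅔ = -1823/87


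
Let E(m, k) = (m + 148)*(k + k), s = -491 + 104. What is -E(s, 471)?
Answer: 225138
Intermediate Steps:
s = -387
E(m, k) = 2*k*(148 + m) (E(m, k) = (148 + m)*(2*k) = 2*k*(148 + m))
-E(s, 471) = -2*471*(148 - 387) = -2*471*(-239) = -1*(-225138) = 225138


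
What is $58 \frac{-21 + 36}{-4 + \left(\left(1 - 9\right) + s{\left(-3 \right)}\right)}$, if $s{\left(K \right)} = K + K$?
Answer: $- \frac{145}{3} \approx -48.333$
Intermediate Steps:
$s{\left(K \right)} = 2 K$
$58 \frac{-21 + 36}{-4 + \left(\left(1 - 9\right) + s{\left(-3 \right)}\right)} = 58 \frac{-21 + 36}{-4 + \left(\left(1 - 9\right) + 2 \left(-3\right)\right)} = 58 \frac{15}{-4 - 14} = 58 \frac{15}{-18} = 58 \cdot 15 \left(- \frac{1}{18}\right) = 58 \left(- \frac{5}{6}\right) = - \frac{145}{3}$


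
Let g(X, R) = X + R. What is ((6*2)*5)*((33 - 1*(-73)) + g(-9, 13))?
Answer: 6600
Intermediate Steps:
g(X, R) = R + X
((6*2)*5)*((33 - 1*(-73)) + g(-9, 13)) = ((6*2)*5)*((33 - 1*(-73)) + (13 - 9)) = (12*5)*((33 + 73) + 4) = 60*(106 + 4) = 60*110 = 6600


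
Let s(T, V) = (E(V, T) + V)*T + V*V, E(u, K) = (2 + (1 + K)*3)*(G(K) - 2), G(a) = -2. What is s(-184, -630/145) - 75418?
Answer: -401318198/841 ≈ -4.7719e+5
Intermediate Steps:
E(u, K) = -20 - 12*K (E(u, K) = (2 + (1 + K)*3)*(-2 - 2) = (2 + (3 + 3*K))*(-4) = (5 + 3*K)*(-4) = -20 - 12*K)
s(T, V) = V**2 + T*(-20 + V - 12*T) (s(T, V) = ((-20 - 12*T) + V)*T + V*V = (-20 + V - 12*T)*T + V**2 = T*(-20 + V - 12*T) + V**2 = V**2 + T*(-20 + V - 12*T))
s(-184, -630/145) - 75418 = ((-630/145)**2 - (-115920)/145 - 4*(-184)*(5 + 3*(-184))) - 75418 = ((-630*1/145)**2 - (-115920)/145 - 4*(-184)*(5 - 552)) - 75418 = ((-126/29)**2 - 184*(-126/29) - 4*(-184)*(-547)) - 75418 = (15876/841 + 23184/29 - 402592) - 75418 = -337891660/841 - 75418 = -401318198/841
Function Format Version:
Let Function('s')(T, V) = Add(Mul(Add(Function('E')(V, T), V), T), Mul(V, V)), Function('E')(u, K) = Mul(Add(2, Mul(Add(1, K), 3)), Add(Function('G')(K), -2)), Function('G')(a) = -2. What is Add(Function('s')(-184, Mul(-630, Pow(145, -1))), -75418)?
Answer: Rational(-401318198, 841) ≈ -4.7719e+5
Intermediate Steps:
Function('E')(u, K) = Add(-20, Mul(-12, K)) (Function('E')(u, K) = Mul(Add(2, Mul(Add(1, K), 3)), Add(-2, -2)) = Mul(Add(2, Add(3, Mul(3, K))), -4) = Mul(Add(5, Mul(3, K)), -4) = Add(-20, Mul(-12, K)))
Function('s')(T, V) = Add(Pow(V, 2), Mul(T, Add(-20, V, Mul(-12, T)))) (Function('s')(T, V) = Add(Mul(Add(Add(-20, Mul(-12, T)), V), T), Mul(V, V)) = Add(Mul(Add(-20, V, Mul(-12, T)), T), Pow(V, 2)) = Add(Mul(T, Add(-20, V, Mul(-12, T))), Pow(V, 2)) = Add(Pow(V, 2), Mul(T, Add(-20, V, Mul(-12, T)))))
Add(Function('s')(-184, Mul(-630, Pow(145, -1))), -75418) = Add(Add(Pow(Mul(-630, Pow(145, -1)), 2), Mul(-184, Mul(-630, Pow(145, -1))), Mul(-4, -184, Add(5, Mul(3, -184)))), -75418) = Add(Add(Pow(Mul(-630, Rational(1, 145)), 2), Mul(-184, Mul(-630, Rational(1, 145))), Mul(-4, -184, Add(5, -552))), -75418) = Add(Add(Pow(Rational(-126, 29), 2), Mul(-184, Rational(-126, 29)), Mul(-4, -184, -547)), -75418) = Add(Add(Rational(15876, 841), Rational(23184, 29), -402592), -75418) = Add(Rational(-337891660, 841), -75418) = Rational(-401318198, 841)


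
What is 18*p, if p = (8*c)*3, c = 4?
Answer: 1728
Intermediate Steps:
p = 96 (p = (8*4)*3 = 32*3 = 96)
18*p = 18*96 = 1728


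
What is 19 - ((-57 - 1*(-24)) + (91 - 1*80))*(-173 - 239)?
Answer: -9045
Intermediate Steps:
19 - ((-57 - 1*(-24)) + (91 - 1*80))*(-173 - 239) = 19 - ((-57 + 24) + (91 - 80))*(-412) = 19 - (-33 + 11)*(-412) = 19 - (-22)*(-412) = 19 - 1*9064 = 19 - 9064 = -9045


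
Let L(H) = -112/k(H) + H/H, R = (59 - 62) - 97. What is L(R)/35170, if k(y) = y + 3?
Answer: 209/3411490 ≈ 6.1264e-5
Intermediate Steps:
k(y) = 3 + y
R = -100 (R = -3 - 97 = -100)
L(H) = 1 - 112/(3 + H) (L(H) = -112/(3 + H) + H/H = -112/(3 + H) + 1 = 1 - 112/(3 + H))
L(R)/35170 = ((-109 - 100)/(3 - 100))/35170 = (-209/(-97))*(1/35170) = -1/97*(-209)*(1/35170) = (209/97)*(1/35170) = 209/3411490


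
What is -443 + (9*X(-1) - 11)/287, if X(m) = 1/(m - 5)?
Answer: -254307/574 ≈ -443.04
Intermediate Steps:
X(m) = 1/(-5 + m)
-443 + (9*X(-1) - 11)/287 = -443 + (9/(-5 - 1) - 11)/287 = -443 + (9/(-6) - 11)/287 = -443 + (9*(-⅙) - 11)/287 = -443 + (-3/2 - 11)/287 = -443 + (1/287)*(-25/2) = -443 - 25/574 = -254307/574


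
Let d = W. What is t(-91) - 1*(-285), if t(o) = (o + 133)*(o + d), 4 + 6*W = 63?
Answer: -3124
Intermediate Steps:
W = 59/6 (W = -⅔ + (⅙)*63 = -⅔ + 21/2 = 59/6 ≈ 9.8333)
d = 59/6 ≈ 9.8333
t(o) = (133 + o)*(59/6 + o) (t(o) = (o + 133)*(o + 59/6) = (133 + o)*(59/6 + o))
t(-91) - 1*(-285) = (7847/6 + (-91)² + (857/6)*(-91)) - 1*(-285) = (7847/6 + 8281 - 77987/6) + 285 = -3409 + 285 = -3124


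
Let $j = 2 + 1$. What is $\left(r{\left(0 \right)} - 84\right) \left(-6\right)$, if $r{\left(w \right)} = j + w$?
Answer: $486$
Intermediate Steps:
$j = 3$
$r{\left(w \right)} = 3 + w$
$\left(r{\left(0 \right)} - 84\right) \left(-6\right) = \left(\left(3 + 0\right) - 84\right) \left(-6\right) = \left(3 - 84\right) \left(-6\right) = \left(-81\right) \left(-6\right) = 486$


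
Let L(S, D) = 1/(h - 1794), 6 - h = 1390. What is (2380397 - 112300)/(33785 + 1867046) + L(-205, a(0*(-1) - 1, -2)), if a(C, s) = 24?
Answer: 7206111435/6040840918 ≈ 1.1929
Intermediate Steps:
h = -1384 (h = 6 - 1*1390 = 6 - 1390 = -1384)
L(S, D) = -1/3178 (L(S, D) = 1/(-1384 - 1794) = 1/(-3178) = -1/3178)
(2380397 - 112300)/(33785 + 1867046) + L(-205, a(0*(-1) - 1, -2)) = (2380397 - 112300)/(33785 + 1867046) - 1/3178 = 2268097/1900831 - 1/3178 = 7206111435/6040840918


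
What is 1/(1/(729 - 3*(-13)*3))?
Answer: 846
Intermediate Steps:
1/(1/(729 - 3*(-13)*3)) = 1/(1/(729 + 39*3)) = 1/(1/(729 + 117)) = 1/(1/846) = 846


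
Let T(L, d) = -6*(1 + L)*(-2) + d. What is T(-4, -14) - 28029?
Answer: -28079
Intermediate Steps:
T(L, d) = 12 + d + 12*L (T(L, d) = -6*(-2 - 2*L) + d = (12 + 12*L) + d = 12 + d + 12*L)
T(-4, -14) - 28029 = (12 - 14 + 12*(-4)) - 28029 = (12 - 14 - 48) - 28029 = -50 - 28029 = -28079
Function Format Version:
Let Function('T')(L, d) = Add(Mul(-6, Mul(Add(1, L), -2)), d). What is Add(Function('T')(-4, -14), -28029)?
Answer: -28079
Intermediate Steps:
Function('T')(L, d) = Add(12, d, Mul(12, L)) (Function('T')(L, d) = Add(Mul(-6, Add(-2, Mul(-2, L))), d) = Add(Add(12, Mul(12, L)), d) = Add(12, d, Mul(12, L)))
Add(Function('T')(-4, -14), -28029) = Add(Add(12, -14, Mul(12, -4)), -28029) = Add(Add(12, -14, -48), -28029) = Add(-50, -28029) = -28079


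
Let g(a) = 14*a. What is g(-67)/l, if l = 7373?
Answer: -938/7373 ≈ -0.12722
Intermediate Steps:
g(-67)/l = (14*(-67))/7373 = -938*1/7373 = -938/7373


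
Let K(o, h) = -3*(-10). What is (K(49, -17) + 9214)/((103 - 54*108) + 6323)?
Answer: 4622/297 ≈ 15.562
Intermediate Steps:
K(o, h) = 30
(K(49, -17) + 9214)/((103 - 54*108) + 6323) = (30 + 9214)/((103 - 54*108) + 6323) = 9244/((103 - 5832) + 6323) = 9244/(-5729 + 6323) = 9244/594 = 9244*(1/594) = 4622/297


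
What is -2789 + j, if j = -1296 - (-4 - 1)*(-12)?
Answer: -4145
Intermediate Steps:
j = -1356 (j = -1296 - (-5)*(-12) = -1296 - 1*60 = -1296 - 60 = -1356)
-2789 + j = -2789 - 1356 = -4145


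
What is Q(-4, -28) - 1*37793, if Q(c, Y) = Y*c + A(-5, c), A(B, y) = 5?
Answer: -37676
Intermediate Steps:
Q(c, Y) = 5 + Y*c (Q(c, Y) = Y*c + 5 = 5 + Y*c)
Q(-4, -28) - 1*37793 = (5 - 28*(-4)) - 1*37793 = (5 + 112) - 37793 = 117 - 37793 = -37676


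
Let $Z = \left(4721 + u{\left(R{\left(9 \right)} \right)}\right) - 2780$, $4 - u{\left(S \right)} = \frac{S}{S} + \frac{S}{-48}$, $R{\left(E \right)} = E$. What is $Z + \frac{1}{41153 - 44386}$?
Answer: $\frac{100568915}{51728} \approx 1944.2$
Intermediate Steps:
$u{\left(S \right)} = 3 + \frac{S}{48}$ ($u{\left(S \right)} = 4 - \left(\frac{S}{S} + \frac{S}{-48}\right) = 4 - \left(1 + S \left(- \frac{1}{48}\right)\right) = 4 - \left(1 - \frac{S}{48}\right) = 4 + \left(-1 + \frac{S}{48}\right) = 3 + \frac{S}{48}$)
$Z = \frac{31107}{16}$ ($Z = \left(4721 + \left(3 + \frac{1}{48} \cdot 9\right)\right) - 2780 = \left(4721 + \left(3 + \frac{3}{16}\right)\right) - 2780 = \left(4721 + \frac{51}{16}\right) - 2780 = \frac{75587}{16} - 2780 = \frac{31107}{16} \approx 1944.2$)
$Z + \frac{1}{41153 - 44386} = \frac{31107}{16} + \frac{1}{41153 - 44386} = \frac{31107}{16} + \frac{1}{-3233} = \frac{31107}{16} - \frac{1}{3233} = \frac{100568915}{51728}$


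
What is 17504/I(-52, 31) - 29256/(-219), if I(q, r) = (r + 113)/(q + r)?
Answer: -529778/219 ≈ -2419.1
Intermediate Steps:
I(q, r) = (113 + r)/(q + r)
17504/I(-52, 31) - 29256/(-219) = 17504/(((113 + 31)/(-52 + 31))) - 29256/(-219) = 17504/((144/(-21))) - 29256*(-1/219) = 17504/((-1/21*144)) + 9752/73 = 17504/(-48/7) + 9752/73 = 17504*(-7/48) + 9752/73 = -7658/3 + 9752/73 = -529778/219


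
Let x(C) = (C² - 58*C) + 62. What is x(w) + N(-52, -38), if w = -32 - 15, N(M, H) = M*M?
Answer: 7701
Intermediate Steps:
N(M, H) = M²
w = -47
x(C) = 62 + C² - 58*C
x(w) + N(-52, -38) = (62 + (-47)² - 58*(-47)) + (-52)² = (62 + 2209 + 2726) + 2704 = 4997 + 2704 = 7701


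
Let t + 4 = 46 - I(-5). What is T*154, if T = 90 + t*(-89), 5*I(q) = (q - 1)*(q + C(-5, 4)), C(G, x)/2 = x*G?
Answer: 178332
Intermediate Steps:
C(G, x) = 2*G*x (C(G, x) = 2*(x*G) = 2*(G*x) = 2*G*x)
I(q) = (-1 + q)*(-40 + q)/5 (I(q) = ((q - 1)*(q + 2*(-5)*4))/5 = ((-1 + q)*(q - 40))/5 = ((-1 + q)*(-40 + q))/5 = (-1 + q)*(-40 + q)/5)
t = -12 (t = -4 + (46 - (8 - 41/5*(-5) + (1/5)*(-5)**2)) = -4 + (46 - (8 + 41 + (1/5)*25)) = -4 + (46 - (8 + 41 + 5)) = -4 + (46 - 1*54) = -4 + (46 - 54) = -4 - 8 = -12)
T = 1158 (T = 90 - 12*(-89) = 90 + 1068 = 1158)
T*154 = 1158*154 = 178332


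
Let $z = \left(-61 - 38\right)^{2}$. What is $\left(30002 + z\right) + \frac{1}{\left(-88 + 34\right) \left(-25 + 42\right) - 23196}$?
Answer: $\frac{959809541}{24114} \approx 39803.0$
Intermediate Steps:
$z = 9801$ ($z = \left(-99\right)^{2} = 9801$)
$\left(30002 + z\right) + \frac{1}{\left(-88 + 34\right) \left(-25 + 42\right) - 23196} = \left(30002 + 9801\right) + \frac{1}{\left(-88 + 34\right) \left(-25 + 42\right) - 23196} = 39803 + \frac{1}{\left(-54\right) 17 - 23196} = 39803 + \frac{1}{-918 - 23196} = 39803 + \frac{1}{-24114} = 39803 - \frac{1}{24114} = \frac{959809541}{24114}$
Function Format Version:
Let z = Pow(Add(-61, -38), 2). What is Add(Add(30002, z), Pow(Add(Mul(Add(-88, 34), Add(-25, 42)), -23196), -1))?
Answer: Rational(959809541, 24114) ≈ 39803.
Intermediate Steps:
z = 9801 (z = Pow(-99, 2) = 9801)
Add(Add(30002, z), Pow(Add(Mul(Add(-88, 34), Add(-25, 42)), -23196), -1)) = Add(Add(30002, 9801), Pow(Add(Mul(Add(-88, 34), Add(-25, 42)), -23196), -1)) = Add(39803, Pow(Add(Mul(-54, 17), -23196), -1)) = Add(39803, Pow(Add(-918, -23196), -1)) = Add(39803, Pow(-24114, -1)) = Add(39803, Rational(-1, 24114)) = Rational(959809541, 24114)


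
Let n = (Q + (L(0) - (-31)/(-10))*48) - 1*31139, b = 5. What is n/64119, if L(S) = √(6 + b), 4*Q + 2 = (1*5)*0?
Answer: -312883/641190 + 16*√11/21373 ≈ -0.48549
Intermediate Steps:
Q = -½ (Q = -½ + ((1*5)*0)/4 = -½ + (5*0)/4 = -½ + (¼)*0 = -½ + 0 = -½ ≈ -0.50000)
L(S) = √11 (L(S) = √(6 + 5) = √11)
n = -312883/10 + 48*√11 (n = (-½ + (√11 - (-31)/(-10))*48) - 1*31139 = (-½ + (√11 - (-31)*(-1)/10)*48) - 31139 = (-½ + (√11 - 1*31/10)*48) - 31139 = (-½ + (√11 - 31/10)*48) - 31139 = (-½ + (-31/10 + √11)*48) - 31139 = (-½ + (-744/5 + 48*√11)) - 31139 = (-1493/10 + 48*√11) - 31139 = -312883/10 + 48*√11 ≈ -31129.)
n/64119 = (-312883/10 + 48*√11)/64119 = (-312883/10 + 48*√11)*(1/64119) = -312883/641190 + 16*√11/21373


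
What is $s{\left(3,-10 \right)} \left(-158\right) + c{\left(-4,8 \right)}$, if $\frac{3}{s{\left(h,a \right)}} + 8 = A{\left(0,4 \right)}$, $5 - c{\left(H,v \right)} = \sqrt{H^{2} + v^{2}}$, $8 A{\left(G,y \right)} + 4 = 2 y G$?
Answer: $\frac{1033}{17} - 4 \sqrt{5} \approx 51.82$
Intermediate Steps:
$A{\left(G,y \right)} = - \frac{1}{2} + \frac{G y}{4}$ ($A{\left(G,y \right)} = - \frac{1}{2} + \frac{2 y G}{8} = - \frac{1}{2} + \frac{2 G y}{8} = - \frac{1}{2} + \frac{G y}{4}$)
$c{\left(H,v \right)} = 5 - \sqrt{H^{2} + v^{2}}$
$s{\left(h,a \right)} = - \frac{6}{17}$ ($s{\left(h,a \right)} = \frac{3}{-8 - \left(\frac{1}{2} + 0 \cdot 4\right)} = \frac{3}{-8 + \left(- \frac{1}{2} + 0\right)} = \frac{3}{-8 - \frac{1}{2}} = \frac{3}{- \frac{17}{2}} = 3 \left(- \frac{2}{17}\right) = - \frac{6}{17}$)
$s{\left(3,-10 \right)} \left(-158\right) + c{\left(-4,8 \right)} = \left(- \frac{6}{17}\right) \left(-158\right) + \left(5 - \sqrt{\left(-4\right)^{2} + 8^{2}}\right) = \frac{948}{17} + \left(5 - \sqrt{16 + 64}\right) = \frac{948}{17} + \left(5 - \sqrt{80}\right) = \frac{948}{17} + \left(5 - 4 \sqrt{5}\right) = \frac{1033}{17} - 4 \sqrt{5}$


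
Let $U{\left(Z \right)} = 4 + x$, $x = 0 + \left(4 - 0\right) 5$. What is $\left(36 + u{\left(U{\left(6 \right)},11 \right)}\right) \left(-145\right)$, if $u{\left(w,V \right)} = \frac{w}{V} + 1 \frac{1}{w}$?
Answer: $- \frac{1463195}{264} \approx -5542.4$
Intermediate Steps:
$x = 20$ ($x = 0 + \left(4 + 0\right) 5 = 0 + 4 \cdot 5 = 0 + 20 = 20$)
$U{\left(Z \right)} = 24$ ($U{\left(Z \right)} = 4 + 20 = 24$)
$u{\left(w,V \right)} = \frac{1}{w} + \frac{w}{V}$ ($u{\left(w,V \right)} = \frac{w}{V} + \frac{1}{w} = \frac{1}{w} + \frac{w}{V}$)
$\left(36 + u{\left(U{\left(6 \right)},11 \right)}\right) \left(-145\right) = \left(36 + \left(\frac{1}{24} + \frac{24}{11}\right)\right) \left(-145\right) = \left(36 + \frac{587}{264}\right) \left(-145\right) = \frac{10091}{264} \left(-145\right) = - \frac{1463195}{264}$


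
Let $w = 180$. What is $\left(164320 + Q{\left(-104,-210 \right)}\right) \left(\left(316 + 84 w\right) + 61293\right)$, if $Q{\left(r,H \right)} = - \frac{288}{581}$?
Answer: $\frac{7325289393728}{581} \approx 1.2608 \cdot 10^{10}$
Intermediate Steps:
$Q{\left(r,H \right)} = - \frac{288}{581}$ ($Q{\left(r,H \right)} = \left(-288\right) \frac{1}{581} = - \frac{288}{581}$)
$\left(164320 + Q{\left(-104,-210 \right)}\right) \left(\left(316 + 84 w\right) + 61293\right) = \left(164320 - \frac{288}{581}\right) \left(\left(316 + 84 \cdot 180\right) + 61293\right) = \frac{95469632 \left(\left(316 + 15120\right) + 61293\right)}{581} = \frac{95469632 \left(15436 + 61293\right)}{581} = \frac{95469632}{581} \cdot 76729 = \frac{7325289393728}{581}$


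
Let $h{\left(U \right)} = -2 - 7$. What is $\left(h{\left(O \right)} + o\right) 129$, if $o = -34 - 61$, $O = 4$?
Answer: $-13416$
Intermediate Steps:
$h{\left(U \right)} = -9$ ($h{\left(U \right)} = -2 - 7 = -9$)
$o = -95$ ($o = -34 - 61 = -95$)
$\left(h{\left(O \right)} + o\right) 129 = \left(-9 - 95\right) 129 = \left(-104\right) 129 = -13416$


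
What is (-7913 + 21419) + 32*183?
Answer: 19362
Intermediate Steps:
(-7913 + 21419) + 32*183 = 13506 + 5856 = 19362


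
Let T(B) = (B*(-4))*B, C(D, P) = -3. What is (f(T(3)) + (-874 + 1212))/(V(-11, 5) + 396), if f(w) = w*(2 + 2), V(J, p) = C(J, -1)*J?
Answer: 194/429 ≈ 0.45221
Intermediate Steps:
T(B) = -4*B² (T(B) = (-4*B)*B = -4*B²)
V(J, p) = -3*J
f(w) = 4*w (f(w) = w*4 = 4*w)
(f(T(3)) + (-874 + 1212))/(V(-11, 5) + 396) = (4*(-4*3²) + (-874 + 1212))/(-3*(-11) + 396) = (4*(-4*9) + 338)/(33 + 396) = (4*(-36) + 338)/429 = (-144 + 338)*(1/429) = 194*(1/429) = 194/429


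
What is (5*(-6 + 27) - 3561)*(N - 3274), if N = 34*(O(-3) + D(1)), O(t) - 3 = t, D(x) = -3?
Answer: 11667456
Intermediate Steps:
O(t) = 3 + t
N = -102 (N = 34*((3 - 3) - 3) = 34*(0 - 3) = 34*(-3) = -102)
(5*(-6 + 27) - 3561)*(N - 3274) = (5*(-6 + 27) - 3561)*(-102 - 3274) = (5*21 - 3561)*(-3376) = (105 - 3561)*(-3376) = -3456*(-3376) = 11667456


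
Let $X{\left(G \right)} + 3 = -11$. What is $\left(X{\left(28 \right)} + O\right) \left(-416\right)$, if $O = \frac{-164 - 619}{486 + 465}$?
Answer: $\frac{1954784}{317} \approx 6166.5$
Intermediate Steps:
$O = - \frac{261}{317}$ ($O = - \frac{783}{951} = \left(-783\right) \frac{1}{951} = - \frac{261}{317} \approx -0.82334$)
$X{\left(G \right)} = -14$ ($X{\left(G \right)} = -3 - 11 = -14$)
$\left(X{\left(28 \right)} + O\right) \left(-416\right) = \left(-14 - \frac{261}{317}\right) \left(-416\right) = \left(- \frac{4699}{317}\right) \left(-416\right) = \frac{1954784}{317}$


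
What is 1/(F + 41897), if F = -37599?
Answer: 1/4298 ≈ 0.00023267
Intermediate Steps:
1/(F + 41897) = 1/(-37599 + 41897) = 1/4298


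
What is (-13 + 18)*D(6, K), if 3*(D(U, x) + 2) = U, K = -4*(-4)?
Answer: 0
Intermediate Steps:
K = 16
D(U, x) = -2 + U/3
(-13 + 18)*D(6, K) = (-13 + 18)*(-2 + (1/3)*6) = 5*(-2 + 2) = 5*0 = 0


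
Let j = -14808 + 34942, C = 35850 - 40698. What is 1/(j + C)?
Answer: 1/15286 ≈ 6.5419e-5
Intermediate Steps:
C = -4848
j = 20134
1/(j + C) = 1/(20134 - 4848) = 1/15286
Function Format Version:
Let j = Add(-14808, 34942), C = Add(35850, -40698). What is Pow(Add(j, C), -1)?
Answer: Rational(1, 15286) ≈ 6.5419e-5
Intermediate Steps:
C = -4848
j = 20134
Pow(Add(j, C), -1) = Pow(Add(20134, -4848), -1) = Pow(15286, -1) = Rational(1, 15286)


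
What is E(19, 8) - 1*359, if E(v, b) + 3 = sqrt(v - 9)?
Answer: -362 + sqrt(10) ≈ -358.84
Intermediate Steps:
E(v, b) = -3 + sqrt(-9 + v) (E(v, b) = -3 + sqrt(v - 9) = -3 + sqrt(-9 + v))
E(19, 8) - 1*359 = (-3 + sqrt(-9 + 19)) - 1*359 = (-3 + sqrt(10)) - 359 = -362 + sqrt(10)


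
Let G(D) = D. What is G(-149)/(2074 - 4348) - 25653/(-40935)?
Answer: 21478079/31028730 ≈ 0.69220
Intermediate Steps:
G(-149)/(2074 - 4348) - 25653/(-40935) = -149/(2074 - 4348) - 25653/(-40935) = -149/(-2274) - 25653*(-1/40935) = -149*(-1/2274) + 8551/13645 = 149/2274 + 8551/13645 = 21478079/31028730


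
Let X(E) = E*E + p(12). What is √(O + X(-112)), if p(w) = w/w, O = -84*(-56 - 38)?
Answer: √20441 ≈ 142.97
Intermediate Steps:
O = 7896 (O = -84*(-94) = 7896)
p(w) = 1
X(E) = 1 + E² (X(E) = E*E + 1 = E² + 1 = 1 + E²)
√(O + X(-112)) = √(7896 + (1 + (-112)²)) = √(7896 + (1 + 12544)) = √(7896 + 12545) = √20441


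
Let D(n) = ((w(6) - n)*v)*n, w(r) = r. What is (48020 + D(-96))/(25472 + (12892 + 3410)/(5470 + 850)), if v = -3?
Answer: 244571360/80499671 ≈ 3.0382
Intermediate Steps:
D(n) = n*(-18 + 3*n) (D(n) = ((6 - n)*(-3))*n = (-18 + 3*n)*n = n*(-18 + 3*n))
(48020 + D(-96))/(25472 + (12892 + 3410)/(5470 + 850)) = (48020 + 3*(-96)*(-6 - 96))/(25472 + (12892 + 3410)/(5470 + 850)) = (48020 + 3*(-96)*(-102))/(25472 + 16302/6320) = (48020 + 29376)/(25472 + 16302*(1/6320)) = 77396/(25472 + 8151/3160) = 77396/(80499671/3160) = 77396*(3160/80499671) = 244571360/80499671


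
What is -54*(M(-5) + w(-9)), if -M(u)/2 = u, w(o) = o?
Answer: -54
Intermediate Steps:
M(u) = -2*u
-54*(M(-5) + w(-9)) = -54*(-2*(-5) - 9) = -54*(10 - 9) = -54*1 = -54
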